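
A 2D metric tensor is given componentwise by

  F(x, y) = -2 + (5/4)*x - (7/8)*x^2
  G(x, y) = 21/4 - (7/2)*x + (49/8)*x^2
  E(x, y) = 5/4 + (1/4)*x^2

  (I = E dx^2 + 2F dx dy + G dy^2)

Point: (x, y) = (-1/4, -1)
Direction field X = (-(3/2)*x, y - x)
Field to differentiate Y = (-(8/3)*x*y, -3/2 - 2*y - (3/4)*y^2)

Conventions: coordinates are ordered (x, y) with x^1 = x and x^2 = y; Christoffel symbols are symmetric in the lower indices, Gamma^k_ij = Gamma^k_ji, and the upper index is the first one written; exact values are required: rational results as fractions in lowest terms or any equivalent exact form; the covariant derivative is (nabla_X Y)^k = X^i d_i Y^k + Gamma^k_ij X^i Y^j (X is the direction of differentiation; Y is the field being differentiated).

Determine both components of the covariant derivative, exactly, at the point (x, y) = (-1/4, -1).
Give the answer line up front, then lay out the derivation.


Answer: (nabla_X Y)^x = 166175/345096, (nabla_X Y)^y = 11345/115032

E = 81/64, F = -303/128, G = 833/128 at the point
E_x = -1/8, E_y = 0, F_x = 27/16, F_y = 0, G_x = -105/16, G_y = 0
EG - F^2 = 43137/16384;  g^inv = (16384/43137) * [[833/128, 303/128], [303/128, 81/64]]
first-kind symbols [ij,l] = (1/2)(d_i g_jl + d_j g_il - d_l g_ij): [xx,x] = E_x/2 = -1/16, [xx,y] = F_x - E_y/2 = 27/16, [xy,x] = E_y/2 = 0, [xy,y] = G_x/2 = -105/32, [yy,x] = F_y - G_x/2 = 105/32, [yy,y] = G_y/2 = 0
Gamma^x_ij = (G*[ij,x] - F*[ij,y])/(EG - F^2), Gamma^y_ij = (E*[ij,y] - F*[ij,x])/(EG - F^2)
Gamma_xxx = 58784/43137, Gamma_xxy = -14140/4793, Gamma_xyy = 116620/14379, Gamma_yxx = 10856/14379, Gamma_yxy = -7560/4793, Gamma_yyy = 14140/4793
X = (3/8, -3/4), Y = (-2/3, -1/4) at the point


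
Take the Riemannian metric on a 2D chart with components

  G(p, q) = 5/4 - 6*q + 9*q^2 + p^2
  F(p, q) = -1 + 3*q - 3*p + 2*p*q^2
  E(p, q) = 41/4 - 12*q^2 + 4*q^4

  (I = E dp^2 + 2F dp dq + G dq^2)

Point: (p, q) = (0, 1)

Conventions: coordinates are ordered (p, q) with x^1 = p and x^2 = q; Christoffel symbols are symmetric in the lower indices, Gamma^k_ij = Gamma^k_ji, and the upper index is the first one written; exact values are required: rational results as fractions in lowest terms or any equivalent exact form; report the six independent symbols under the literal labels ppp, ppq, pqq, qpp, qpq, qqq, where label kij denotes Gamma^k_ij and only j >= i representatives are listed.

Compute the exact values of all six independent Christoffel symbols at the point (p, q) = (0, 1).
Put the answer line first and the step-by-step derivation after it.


Answer: Gamma_ppp = -96/89, Gamma_ppq = -272/89, Gamma_pqq = 12/89, Gamma_qpp = 108/89, Gamma_qpq = 128/89, Gamma_qqq = 120/89

E = 9/4, F = 2, G = 17/4 at the point
E_p = 0, E_q = -8, F_p = -1, F_q = 3, G_p = 0, G_q = 12
EG - F^2 = 89/16;  g^inv = (16/89) * [[17/4, -2], [-2, 9/4]]
first-kind symbols [ij,l] = (1/2)(d_i g_jl + d_j g_il - d_l g_ij): [pp,p] = E_p/2 = 0, [pp,q] = F_p - E_q/2 = 3, [pq,p] = E_q/2 = -4, [pq,q] = G_p/2 = 0, [qq,p] = F_q - G_p/2 = 3, [qq,q] = G_q/2 = 6
Gamma^p_ij = (G*[ij,p] - F*[ij,q])/(EG - F^2), Gamma^q_ij = (E*[ij,q] - F*[ij,p])/(EG - F^2)


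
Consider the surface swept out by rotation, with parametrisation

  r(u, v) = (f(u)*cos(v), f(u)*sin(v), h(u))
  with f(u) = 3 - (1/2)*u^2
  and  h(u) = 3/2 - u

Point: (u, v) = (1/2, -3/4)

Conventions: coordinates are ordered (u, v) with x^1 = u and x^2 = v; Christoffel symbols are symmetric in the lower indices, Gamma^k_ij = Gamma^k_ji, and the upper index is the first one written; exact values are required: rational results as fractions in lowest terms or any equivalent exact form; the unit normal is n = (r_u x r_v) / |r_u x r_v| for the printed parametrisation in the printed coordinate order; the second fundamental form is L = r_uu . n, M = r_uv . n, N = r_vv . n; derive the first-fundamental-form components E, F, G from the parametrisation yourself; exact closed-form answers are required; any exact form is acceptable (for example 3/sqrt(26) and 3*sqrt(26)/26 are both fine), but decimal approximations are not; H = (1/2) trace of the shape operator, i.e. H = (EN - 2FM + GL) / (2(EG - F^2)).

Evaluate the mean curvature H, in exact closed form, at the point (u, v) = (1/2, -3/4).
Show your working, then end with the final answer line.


f = 23/8, f' = -1/2, f'' = -1, h' = -1, h'' = 0
E = 5/4, F = 0, G = 529/64; answer radicand W^2 = 5/4
unnormalised second-form numerators: l = -1, m = 0, n = -23/8; L = l/sqrt(5/4), and similarly M = m/sqrt(W^2), N = n/sqrt(W^2)
H = (E*n - 2*F*m + G*l) / (2*(EG - F^2)*sqrt(W^2)); E*n - 2*F*m + G*l = -759/64, EG - F^2 = 2645/256, so H = (-66/115)/sqrt(5/4)

Answer: H = -132*sqrt(5)/575


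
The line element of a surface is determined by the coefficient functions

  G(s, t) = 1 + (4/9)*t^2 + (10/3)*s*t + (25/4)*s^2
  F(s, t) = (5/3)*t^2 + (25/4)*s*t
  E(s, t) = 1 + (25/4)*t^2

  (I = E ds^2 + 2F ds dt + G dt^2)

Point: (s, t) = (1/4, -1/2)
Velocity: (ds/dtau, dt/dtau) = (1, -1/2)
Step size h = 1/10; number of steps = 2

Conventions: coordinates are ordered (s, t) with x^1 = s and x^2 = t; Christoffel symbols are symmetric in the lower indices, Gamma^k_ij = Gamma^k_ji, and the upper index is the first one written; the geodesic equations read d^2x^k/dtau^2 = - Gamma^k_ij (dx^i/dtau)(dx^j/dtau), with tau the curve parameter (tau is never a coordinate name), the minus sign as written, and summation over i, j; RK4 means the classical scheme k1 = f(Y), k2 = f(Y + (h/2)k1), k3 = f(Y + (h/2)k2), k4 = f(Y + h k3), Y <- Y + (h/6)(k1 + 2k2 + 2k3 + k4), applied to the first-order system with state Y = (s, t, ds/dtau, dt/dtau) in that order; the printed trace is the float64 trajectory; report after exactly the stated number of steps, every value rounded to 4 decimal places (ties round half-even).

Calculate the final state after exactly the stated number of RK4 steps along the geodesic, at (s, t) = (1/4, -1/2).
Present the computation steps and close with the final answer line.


f(Y) = (ds/dtau, dt/dtau, -Gamma^s_ij Y'^i Y'^j, -Gamma^t_ij Y'^i Y'^j) with the Gammas evaluated at the stage position; h = 0.100000; intermediate values shown to 6 dp
step 0: s = 0.2500, t = -0.5000, ds/dtau = 1.0000, dt/dtau = -0.5000
step 1:
  k1: at (s, t) = (0.250000, -0.500000), (ds/dtau, dt/dtau) = (1.000000, -0.500000); Gamma_sss = 0.000000, Gamma_sst = -1.180328, Gamma_stt = -0.314754, Gamma_tss = 0.000000, Gamma_tst = 0.275410, Gamma_ttt = 0.073443; k1 = (1.000000, -0.500000, -1.101639, 0.257049)
  k2: at (s, t) = (0.300000, -0.525000), (ds/dtau, dt/dtau) = (0.944918, -0.487148); Gamma_sss = 0.000000, Gamma_sst = -1.138273, Gamma_stt = -0.303539, Gamma_tss = 0.000000, Gamma_tst = 0.346902, Gamma_ttt = 0.092507; k2 = (0.944918, -0.487148, -0.975893, 0.297415)
  k3: at (s, t) = (0.297246, -0.524357), (ds/dtau, dt/dtau) = (0.951205, -0.485129); Gamma_sss = 0.000000, Gamma_sst = -1.140575, Gamma_stt = -0.304153, Gamma_tss = 0.000000, Gamma_tst = 0.342412, Gamma_ttt = 0.091310; k3 = (0.951205, -0.485129, -0.981071, 0.294527)
  k4: at (s, t) = (0.345121, -0.548513), (ds/dtau, dt/dtau) = (0.901893, -0.470547); Gamma_sss = 0.000000, Gamma_sst = -1.096132, Gamma_stt = -0.292302, Gamma_tss = 0.000000, Gamma_tst = 0.397377, Gamma_ttt = 0.105967; k4 = (0.901893, -0.470547, -0.865640, 0.313817)
  Y <- Y + (h/6)(k1 + 2k2 + 2k3 + k4): s = 0.3449, t = -0.5486, ds/dtau = 0.9020, dt/dtau = -0.4708
step 2:
  k1: at (s, t) = (0.344902, -0.548585), (ds/dtau, dt/dtau) = (0.901980, -0.470754); Gamma_sss = 0.000000, Gamma_sst = -1.096309, Gamma_stt = -0.292349, Gamma_tss = 0.000000, Gamma_tst = 0.396914, Gamma_ttt = 0.105844; k1 = (0.901980, -0.470754, -0.866222, 0.313612)
  k2: at (s, t) = (0.390001, -0.572123), (ds/dtau, dt/dtau) = (0.858669, -0.455074); Gamma_sss = 0.000000, Gamma_sst = -1.052277, Gamma_stt = -0.280607, Gamma_tss = 0.000000, Gamma_tst = 0.436703, Gamma_ttt = 0.116454; k2 = (0.858669, -0.455074, -0.764258, 0.317173)
  k3: at (s, t) = (0.387836, -0.571339), (ds/dtau, dt/dtau) = (0.863767, -0.454895); Gamma_sss = 0.000000, Gamma_sst = -1.054367, Gamma_stt = -0.281165, Gamma_tss = 0.000000, Gamma_tst = 0.434560, Gamma_ttt = 0.115883; k3 = (0.863767, -0.454895, -0.770391, 0.317519)
  k4: at (s, t) = (0.431279, -0.594075), (ds/dtau, dt/dtau) = (0.824941, -0.439002); Gamma_sss = 0.000000, Gamma_sst = -1.011403, Gamma_stt = -0.269707, Gamma_tss = 0.000000, Gamma_tst = 0.464539, Gamma_ttt = 0.123877; k4 = (0.824941, -0.439002, -0.680582, 0.312592)
  Y <- Y + (h/6)(k1 + 2k2 + 2k3 + k4): s = 0.4311, t = -0.5941, ds/dtau = 0.8250, dt/dtau = -0.4392

Answer: s = 0.4311, t = -0.5941, ds/dtau = 0.8250, dt/dtau = -0.4392


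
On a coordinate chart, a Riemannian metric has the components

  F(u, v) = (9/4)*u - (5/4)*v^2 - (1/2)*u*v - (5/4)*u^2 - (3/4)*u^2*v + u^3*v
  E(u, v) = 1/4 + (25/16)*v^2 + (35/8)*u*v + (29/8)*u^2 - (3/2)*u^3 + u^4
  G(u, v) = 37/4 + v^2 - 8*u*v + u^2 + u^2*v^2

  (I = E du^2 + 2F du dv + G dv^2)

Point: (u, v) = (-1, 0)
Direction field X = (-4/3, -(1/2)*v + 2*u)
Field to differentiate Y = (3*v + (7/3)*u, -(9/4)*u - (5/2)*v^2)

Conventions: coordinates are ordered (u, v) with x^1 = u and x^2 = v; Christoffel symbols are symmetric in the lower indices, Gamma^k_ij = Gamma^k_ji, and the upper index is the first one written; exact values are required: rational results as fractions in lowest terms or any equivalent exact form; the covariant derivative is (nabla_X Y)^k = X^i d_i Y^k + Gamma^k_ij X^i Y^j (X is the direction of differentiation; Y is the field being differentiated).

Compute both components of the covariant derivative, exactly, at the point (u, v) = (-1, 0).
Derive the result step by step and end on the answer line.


E = 51/8, F = -7/2, G = 41/4 at the point
E_u = -63/4, E_v = -35/8, F_u = 19/4, F_v = -5/4, G_u = -2, G_v = 8
EG - F^2 = 1699/32;  g^inv = (32/1699) * [[41/4, 7/2], [7/2, 51/8]]
first-kind symbols [ij,l] = (1/2)(d_i g_jl + d_j g_il - d_l g_ij): [uu,u] = E_u/2 = -63/8, [uu,v] = F_u - E_v/2 = 111/16, [uv,u] = E_v/2 = -35/16, [uv,v] = G_u/2 = -1, [vv,u] = F_v - G_u/2 = -1/4, [vv,v] = G_v/2 = 4
Gamma^u_ij = (G*[ij,u] - F*[ij,v])/(EG - F^2), Gamma^v_ij = (E*[ij,v] - F*[ij,u])/(EG - F^2)
Gamma_uuu = -1806/1699, Gamma_uuv = -1659/3398, Gamma_uvv = 366/1699, Gamma_vuu = 2133/6796, Gamma_vuv = -449/1699, Gamma_vvv = 788/1699
X = (-4/3, -2), Y = (-7/3, 9/4) at the point

Answer: (nabla_X Y)^u = -434303/30582, (nabla_X Y)^v = 7385/5097


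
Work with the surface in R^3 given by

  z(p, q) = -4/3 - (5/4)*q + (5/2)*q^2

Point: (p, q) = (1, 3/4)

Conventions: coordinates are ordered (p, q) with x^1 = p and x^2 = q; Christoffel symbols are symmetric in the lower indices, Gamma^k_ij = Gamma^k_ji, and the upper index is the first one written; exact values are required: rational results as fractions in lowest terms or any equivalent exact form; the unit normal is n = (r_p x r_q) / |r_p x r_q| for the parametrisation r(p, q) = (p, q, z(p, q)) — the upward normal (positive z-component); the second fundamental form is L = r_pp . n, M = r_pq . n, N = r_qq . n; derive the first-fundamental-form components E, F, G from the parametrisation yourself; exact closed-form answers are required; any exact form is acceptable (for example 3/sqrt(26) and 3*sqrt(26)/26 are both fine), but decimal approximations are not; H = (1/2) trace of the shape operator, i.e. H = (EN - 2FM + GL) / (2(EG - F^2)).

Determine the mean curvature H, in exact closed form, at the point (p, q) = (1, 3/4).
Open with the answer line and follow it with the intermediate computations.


Answer: H = 20*sqrt(29)/841

z_p = 0, z_q = 5/2, z_pp = 0, z_pq = 0, z_qq = 5
E = 1, F = 0, G = 29/4; answer radicand W^2 = 29/4
unnormalised second-form numerators: l = 0, m = 0, n = 5; L = l/sqrt(29/4), and similarly M = m/sqrt(W^2), N = n/sqrt(W^2)
H = (E*n - 2*F*m + G*l) / (2*(EG - F^2)*sqrt(W^2)); E*n - 2*F*m + G*l = 5, EG - F^2 = 29/4, so H = (10/29)/sqrt(29/4)


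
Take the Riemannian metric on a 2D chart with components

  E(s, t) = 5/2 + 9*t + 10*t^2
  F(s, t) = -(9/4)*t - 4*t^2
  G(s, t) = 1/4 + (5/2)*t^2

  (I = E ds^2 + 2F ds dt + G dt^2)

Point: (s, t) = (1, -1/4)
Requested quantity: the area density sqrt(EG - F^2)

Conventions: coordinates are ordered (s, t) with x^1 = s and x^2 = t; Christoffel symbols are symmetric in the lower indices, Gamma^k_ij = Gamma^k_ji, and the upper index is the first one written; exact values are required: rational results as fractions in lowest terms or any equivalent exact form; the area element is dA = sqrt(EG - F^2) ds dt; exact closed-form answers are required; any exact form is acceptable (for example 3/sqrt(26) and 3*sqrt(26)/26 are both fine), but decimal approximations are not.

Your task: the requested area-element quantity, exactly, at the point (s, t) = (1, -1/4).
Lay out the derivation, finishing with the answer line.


E = 7/8, F = 5/16, G = 13/32; EG - F^2 = 33/128

Answer: sqrt(EG - F^2) = sqrt(66)/16


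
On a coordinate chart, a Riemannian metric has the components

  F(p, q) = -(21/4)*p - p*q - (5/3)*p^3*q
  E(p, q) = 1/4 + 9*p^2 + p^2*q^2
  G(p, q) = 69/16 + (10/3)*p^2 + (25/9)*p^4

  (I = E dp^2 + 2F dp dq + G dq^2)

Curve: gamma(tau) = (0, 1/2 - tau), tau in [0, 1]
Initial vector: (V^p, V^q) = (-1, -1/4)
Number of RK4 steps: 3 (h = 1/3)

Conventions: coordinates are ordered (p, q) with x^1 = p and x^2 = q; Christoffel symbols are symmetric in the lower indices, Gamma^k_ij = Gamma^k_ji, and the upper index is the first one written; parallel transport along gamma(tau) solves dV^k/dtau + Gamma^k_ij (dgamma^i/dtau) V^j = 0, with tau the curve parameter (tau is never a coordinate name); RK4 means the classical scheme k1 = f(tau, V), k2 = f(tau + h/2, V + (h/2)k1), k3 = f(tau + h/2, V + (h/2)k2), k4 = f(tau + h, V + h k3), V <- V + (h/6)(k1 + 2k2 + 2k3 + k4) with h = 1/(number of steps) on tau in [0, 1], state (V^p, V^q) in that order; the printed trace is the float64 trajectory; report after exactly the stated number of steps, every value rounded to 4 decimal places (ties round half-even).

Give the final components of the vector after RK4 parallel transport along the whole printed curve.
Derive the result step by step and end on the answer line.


gamma'(tau) = (0, -1); f(tau, V)^k = -Gamma^k_ij(gamma(tau)) gamma'^i(tau) V^j; h = 1/3; intermediate values shown to 6 dp
curve data and Christoffel symbols at the stage parameters:
  tau = 0.000000: gamma = (0.000000, 0.500000), gamma' = (0.000000, -1.000000); Gamma_ppp = 0.000000, Gamma_ppq = 0.000000, Gamma_pqq = 0.000000, Gamma_qpp = -1.333333, Gamma_qpq = 0.000000, Gamma_qqq = 0.000000
  tau = 0.166667: gamma = (0.000000, 0.333333), gamma' = (0.000000, -1.000000); Gamma_ppp = 0.000000, Gamma_ppq = 0.000000, Gamma_pqq = 0.000000, Gamma_qpp = -1.294686, Gamma_qpq = 0.000000, Gamma_qqq = 0.000000
  tau = 0.333333: gamma = (0.000000, 0.166667), gamma' = (0.000000, -1.000000); Gamma_ppp = 0.000000, Gamma_ppq = 0.000000, Gamma_pqq = 0.000000, Gamma_qpp = -1.256039, Gamma_qpq = 0.000000, Gamma_qqq = 0.000000
  tau = 0.500000: gamma = (0.000000, 0.000000), gamma' = (0.000000, -1.000000); Gamma_ppp = 0.000000, Gamma_ppq = 0.000000, Gamma_pqq = 0.000000, Gamma_qpp = -1.217391, Gamma_qpq = 0.000000, Gamma_qqq = 0.000000
  tau = 0.666667: gamma = (0.000000, -0.166667), gamma' = (0.000000, -1.000000); Gamma_ppp = 0.000000, Gamma_ppq = 0.000000, Gamma_pqq = 0.000000, Gamma_qpp = -1.178744, Gamma_qpq = 0.000000, Gamma_qqq = 0.000000
  tau = 0.833333: gamma = (0.000000, -0.333333), gamma' = (0.000000, -1.000000); Gamma_ppp = 0.000000, Gamma_ppq = 0.000000, Gamma_pqq = 0.000000, Gamma_qpp = -1.140097, Gamma_qpq = 0.000000, Gamma_qqq = 0.000000
  tau = 1.000000: gamma = (0.000000, -0.500000), gamma' = (0.000000, -1.000000); Gamma_ppp = 0.000000, Gamma_ppq = 0.000000, Gamma_pqq = 0.000000, Gamma_qpp = -1.101449, Gamma_qpq = 0.000000, Gamma_qqq = 0.000000
step 0: V^p = -1.0000, V^q = -0.2500
step 1: k1 = (0.000000, 0.000000), k2 = (0.000000, 0.000000), k3 = (0.000000, 0.000000), k4 = (0.000000, 0.000000); V <- V + (h/6)(k1 + 2k2 + 2k3 + k4): V^p = -1.0000, V^q = -0.2500
step 2: k1 = (0.000000, 0.000000), k2 = (0.000000, 0.000000), k3 = (0.000000, 0.000000), k4 = (0.000000, 0.000000); V <- V + (h/6)(k1 + 2k2 + 2k3 + k4): V^p = -1.0000, V^q = -0.2500
step 3: k1 = (0.000000, 0.000000), k2 = (0.000000, 0.000000), k3 = (0.000000, 0.000000), k4 = (0.000000, 0.000000); V <- V + (h/6)(k1 + 2k2 + 2k3 + k4): V^p = -1.0000, V^q = -0.2500

Answer: V^p = -1.0000, V^q = -0.2500


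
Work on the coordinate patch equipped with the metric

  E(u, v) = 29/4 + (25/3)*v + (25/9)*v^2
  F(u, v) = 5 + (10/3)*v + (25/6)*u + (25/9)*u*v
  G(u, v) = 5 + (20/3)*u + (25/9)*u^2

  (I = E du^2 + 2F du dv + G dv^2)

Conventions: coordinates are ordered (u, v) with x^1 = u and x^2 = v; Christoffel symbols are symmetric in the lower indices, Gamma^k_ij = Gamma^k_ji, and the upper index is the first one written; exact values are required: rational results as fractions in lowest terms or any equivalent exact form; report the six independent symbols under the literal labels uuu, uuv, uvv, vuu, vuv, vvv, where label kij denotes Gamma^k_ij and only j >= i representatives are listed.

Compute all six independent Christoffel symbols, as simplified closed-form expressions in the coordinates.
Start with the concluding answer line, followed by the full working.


Answer: Gamma_uuu = 0, Gamma_uuv = (20*v + 30)/(20*u^2 + 48*u + 20*v^2 + 60*v + 81), Gamma_uvv = 0, Gamma_vuu = 0, Gamma_vuv = (20*u + 24)/(20*u^2 + 48*u + 20*v^2 + 60*v + 81), Gamma_vvv = 0

E = 29/4 + (25/3)*v + (25/9)*v^2; F = 5 + (10/3)*v + (25/6)*u + (25/9)*u*v; G = 5 + (20/3)*u + (25/9)*u^2
Gamma^k_ij = (1/2) g^{kl} (d_i g_jl + d_j g_il - d_l g_ij), with g^inv = (1/(EG-F^2)) [[G, -F], [-F, E]]
first partials: E_u = 0, E_v = 25/3 + (50/9)*v, F_u = 25/6 + (25/9)*v, F_v = 10/3 + (25/9)*u, G_u = 20/3 + (50/9)*u, G_v = 0
D = EG - F^2 = 45/4 + (25/3)*v + (20/3)*u + (25/9)*v^2 + (25/9)*u^2
expanded: Gamma^u_uu = (G E_u - 2F F_u + F E_v)/(2D), Gamma^u_uv = (G E_v - F G_u)/(2D), Gamma^u_vv = (2G F_v - G G_u - F G_v)/(2D), Gamma^v_uu = (2E F_u - E E_v - F E_u)/(2D), Gamma^v_uv = (E G_u - F E_v)/(2D), Gamma^v_vv = (E G_v - 2F F_v + F G_u)/(2D); substitute and cancel common factors


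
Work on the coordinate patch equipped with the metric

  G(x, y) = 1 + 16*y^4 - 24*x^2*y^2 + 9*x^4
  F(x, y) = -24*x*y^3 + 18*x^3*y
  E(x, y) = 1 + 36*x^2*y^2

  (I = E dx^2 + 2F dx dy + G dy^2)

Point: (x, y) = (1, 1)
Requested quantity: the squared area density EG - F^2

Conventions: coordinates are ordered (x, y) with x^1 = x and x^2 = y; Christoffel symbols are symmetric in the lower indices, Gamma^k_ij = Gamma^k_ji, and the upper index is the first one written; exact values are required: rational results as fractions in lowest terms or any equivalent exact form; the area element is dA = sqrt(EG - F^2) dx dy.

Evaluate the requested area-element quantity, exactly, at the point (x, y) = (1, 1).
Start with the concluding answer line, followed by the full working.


Answer: EG - F^2 = 38

E = 37, F = -6, G = 2; EG - F^2 = 38


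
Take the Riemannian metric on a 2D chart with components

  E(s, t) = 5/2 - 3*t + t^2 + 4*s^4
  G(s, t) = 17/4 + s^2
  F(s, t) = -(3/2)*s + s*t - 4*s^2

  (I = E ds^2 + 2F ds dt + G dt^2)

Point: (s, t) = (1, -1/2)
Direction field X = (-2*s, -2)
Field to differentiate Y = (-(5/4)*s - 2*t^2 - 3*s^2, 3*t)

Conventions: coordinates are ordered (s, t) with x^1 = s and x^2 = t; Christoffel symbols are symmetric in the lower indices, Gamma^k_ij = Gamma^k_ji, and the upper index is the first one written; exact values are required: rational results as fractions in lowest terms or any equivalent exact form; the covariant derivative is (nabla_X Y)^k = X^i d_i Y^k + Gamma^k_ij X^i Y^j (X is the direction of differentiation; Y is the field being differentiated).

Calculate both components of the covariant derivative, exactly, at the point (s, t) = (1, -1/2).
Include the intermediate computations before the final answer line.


E = 33/4, F = -6, G = 21/4 at the point
E_s = 16, E_t = -4, F_s = -10, F_t = 1, G_s = 2, G_t = 0
EG - F^2 = 117/16;  g^inv = (16/117) * [[21/4, 6], [6, 33/4]]
first-kind symbols [ij,l] = (1/2)(d_i g_jl + d_j g_il - d_l g_ij): [ss,s] = E_s/2 = 8, [ss,t] = F_s - E_t/2 = -8, [st,s] = E_t/2 = -2, [st,t] = G_s/2 = 1, [tt,s] = F_t - G_s/2 = 0, [tt,t] = G_t/2 = 0
Gamma^s_ij = (G*[ij,s] - F*[ij,t])/(EG - F^2), Gamma^t_ij = (E*[ij,t] - F*[ij,s])/(EG - F^2)
Gamma_sss = -32/39, Gamma_sst = -8/13, Gamma_stt = 0, Gamma_tss = -32/13, Gamma_tst = -20/39, Gamma_ttt = 0
X = (-2, -2), Y = (-19/4, -3/2) at the point

Answer: (nabla_X Y)^s = -389/78, (nabla_X Y)^t = -1396/39


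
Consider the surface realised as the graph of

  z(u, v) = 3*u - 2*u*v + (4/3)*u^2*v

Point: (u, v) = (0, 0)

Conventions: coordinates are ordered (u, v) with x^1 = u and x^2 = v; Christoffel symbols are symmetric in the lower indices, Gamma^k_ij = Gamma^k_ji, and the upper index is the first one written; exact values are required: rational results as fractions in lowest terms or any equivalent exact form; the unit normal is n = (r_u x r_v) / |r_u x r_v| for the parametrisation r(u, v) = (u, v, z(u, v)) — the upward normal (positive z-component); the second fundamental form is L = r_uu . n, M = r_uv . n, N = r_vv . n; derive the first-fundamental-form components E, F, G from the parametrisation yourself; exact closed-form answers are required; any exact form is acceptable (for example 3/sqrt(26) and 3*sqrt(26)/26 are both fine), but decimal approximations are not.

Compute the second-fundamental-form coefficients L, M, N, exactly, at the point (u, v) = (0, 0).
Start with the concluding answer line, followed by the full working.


Answer: L = 0, M = -sqrt(10)/5, N = 0

z_u = 3, z_v = 0, z_uu = 0, z_uv = -2, z_vv = 0
E = 10, F = 0, G = 1; answer radicand W^2 = 10
unnormalised second-form numerators: l = 0, m = -2, n = 0; L = l/sqrt(10), and similarly M = m/sqrt(W^2), N = n/sqrt(W^2)


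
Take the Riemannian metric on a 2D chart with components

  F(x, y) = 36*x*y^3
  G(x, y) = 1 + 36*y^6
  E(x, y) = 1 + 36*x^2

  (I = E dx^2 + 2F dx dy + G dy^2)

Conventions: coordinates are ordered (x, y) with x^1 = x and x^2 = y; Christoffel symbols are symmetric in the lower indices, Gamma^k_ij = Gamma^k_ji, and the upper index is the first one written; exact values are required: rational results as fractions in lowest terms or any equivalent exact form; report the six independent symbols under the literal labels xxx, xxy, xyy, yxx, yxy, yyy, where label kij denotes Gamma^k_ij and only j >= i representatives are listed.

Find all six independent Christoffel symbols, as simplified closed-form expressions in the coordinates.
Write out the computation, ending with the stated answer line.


E = 1 + 36*x^2; F = 36*x*y^3; G = 1 + 36*y^6
Gamma^k_ij = (1/2) g^{kl} (d_i g_jl + d_j g_il - d_l g_ij), with g^inv = (1/(EG-F^2)) [[G, -F], [-F, E]]
first partials: E_x = 72*x, E_y = 0, F_x = 36*y^3, F_y = 108*x*y^2, G_x = 0, G_y = 216*y^5
D = EG - F^2 = 1 + 36*x^2 + 36*y^6
expanded: Gamma^x_xx = (G E_x - 2F F_x + F E_y)/(2D), Gamma^x_xy = (G E_y - F G_x)/(2D), Gamma^x_yy = (2G F_y - G G_x - F G_y)/(2D), Gamma^y_xx = (2E F_x - E E_y - F E_x)/(2D), Gamma^y_xy = (E G_x - F E_y)/(2D), Gamma^y_yy = (E G_y - 2F F_y + F G_x)/(2D); substitute and cancel common factors

Answer: Gamma_xxx = 36*x/(36*x^2 + 36*y^6 + 1), Gamma_xxy = 0, Gamma_xyy = 108*x*y^2/(36*x^2 + 36*y^6 + 1), Gamma_yxx = 36*y^3/(36*x^2 + 36*y^6 + 1), Gamma_yxy = 0, Gamma_yyy = 108*y^5/(36*x^2 + 36*y^6 + 1)


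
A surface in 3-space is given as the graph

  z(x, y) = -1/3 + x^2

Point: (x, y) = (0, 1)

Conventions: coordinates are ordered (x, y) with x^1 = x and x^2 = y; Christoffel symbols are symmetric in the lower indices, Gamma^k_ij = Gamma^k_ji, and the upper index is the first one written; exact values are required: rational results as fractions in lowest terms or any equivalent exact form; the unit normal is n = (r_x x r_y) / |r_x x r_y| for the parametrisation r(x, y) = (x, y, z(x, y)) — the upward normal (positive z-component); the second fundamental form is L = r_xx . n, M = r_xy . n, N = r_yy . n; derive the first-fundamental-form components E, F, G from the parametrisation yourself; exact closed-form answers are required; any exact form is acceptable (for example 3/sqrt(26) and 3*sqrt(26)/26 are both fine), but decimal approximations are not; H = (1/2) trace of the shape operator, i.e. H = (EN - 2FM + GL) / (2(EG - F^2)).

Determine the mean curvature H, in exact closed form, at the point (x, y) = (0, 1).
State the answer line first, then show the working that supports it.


Answer: H = 1

z_x = 0, z_y = 0, z_xx = 2, z_xy = 0, z_yy = 0
E = 1, F = 0, G = 1; answer radicand W^2 = 1
unnormalised second-form numerators: l = 2, m = 0, n = 0; L = l/sqrt(1), and similarly M = m/sqrt(W^2), N = n/sqrt(W^2)
H = (E*n - 2*F*m + G*l) / (2*(EG - F^2)*sqrt(W^2)); E*n - 2*F*m + G*l = 2, EG - F^2 = 1, so H = (1)/sqrt(1)


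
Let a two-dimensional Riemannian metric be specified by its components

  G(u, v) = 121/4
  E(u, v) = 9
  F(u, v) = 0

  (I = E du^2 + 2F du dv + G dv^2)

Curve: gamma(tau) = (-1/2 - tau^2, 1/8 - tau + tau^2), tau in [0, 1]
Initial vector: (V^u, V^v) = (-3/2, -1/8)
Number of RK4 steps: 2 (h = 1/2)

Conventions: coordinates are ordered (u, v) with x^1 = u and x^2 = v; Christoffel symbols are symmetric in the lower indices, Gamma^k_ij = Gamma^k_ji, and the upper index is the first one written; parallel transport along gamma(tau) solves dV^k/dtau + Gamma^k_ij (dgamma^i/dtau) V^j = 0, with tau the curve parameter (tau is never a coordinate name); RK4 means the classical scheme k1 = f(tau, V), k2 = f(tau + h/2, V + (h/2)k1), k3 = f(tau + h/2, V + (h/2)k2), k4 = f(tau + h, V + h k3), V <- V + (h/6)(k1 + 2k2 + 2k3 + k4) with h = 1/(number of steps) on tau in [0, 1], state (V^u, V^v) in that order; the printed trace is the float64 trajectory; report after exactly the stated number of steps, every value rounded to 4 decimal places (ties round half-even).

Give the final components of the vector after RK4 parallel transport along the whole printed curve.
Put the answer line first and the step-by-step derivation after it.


Answer: V^u = -1.5000, V^v = -0.1250

gamma'(tau) = (-2*tau, -1 + 2*tau); f(tau, V)^k = -Gamma^k_ij(gamma(tau)) gamma'^i(tau) V^j; h = 1/2; intermediate values shown to 6 dp
curve data and Christoffel symbols at the stage parameters:
  tau = 0.000000: gamma = (-0.500000, 0.125000), gamma' = (0.000000, -1.000000); Gamma_uuu = 0.000000, Gamma_uuv = 0.000000, Gamma_uvv = 0.000000, Gamma_vuu = 0.000000, Gamma_vuv = 0.000000, Gamma_vvv = 0.000000
  tau = 0.250000: gamma = (-0.562500, -0.062500), gamma' = (-0.500000, -0.500000); Gamma_uuu = 0.000000, Gamma_uuv = 0.000000, Gamma_uvv = 0.000000, Gamma_vuu = 0.000000, Gamma_vuv = 0.000000, Gamma_vvv = 0.000000
  tau = 0.500000: gamma = (-0.750000, -0.125000), gamma' = (-1.000000, 0.000000); Gamma_uuu = 0.000000, Gamma_uuv = 0.000000, Gamma_uvv = 0.000000, Gamma_vuu = 0.000000, Gamma_vuv = 0.000000, Gamma_vvv = 0.000000
  tau = 0.750000: gamma = (-1.062500, -0.062500), gamma' = (-1.500000, 0.500000); Gamma_uuu = 0.000000, Gamma_uuv = 0.000000, Gamma_uvv = 0.000000, Gamma_vuu = 0.000000, Gamma_vuv = 0.000000, Gamma_vvv = 0.000000
  tau = 1.000000: gamma = (-1.500000, 0.125000), gamma' = (-2.000000, 1.000000); Gamma_uuu = 0.000000, Gamma_uuv = 0.000000, Gamma_uvv = 0.000000, Gamma_vuu = 0.000000, Gamma_vuv = 0.000000, Gamma_vvv = 0.000000
step 0: V^u = -1.5000, V^v = -0.1250
step 1: k1 = (0.000000, 0.000000), k2 = (0.000000, 0.000000), k3 = (0.000000, 0.000000), k4 = (0.000000, 0.000000); V <- V + (h/6)(k1 + 2k2 + 2k3 + k4): V^u = -1.5000, V^v = -0.1250
step 2: k1 = (0.000000, 0.000000), k2 = (0.000000, 0.000000), k3 = (0.000000, 0.000000), k4 = (0.000000, 0.000000); V <- V + (h/6)(k1 + 2k2 + 2k3 + k4): V^u = -1.5000, V^v = -0.1250


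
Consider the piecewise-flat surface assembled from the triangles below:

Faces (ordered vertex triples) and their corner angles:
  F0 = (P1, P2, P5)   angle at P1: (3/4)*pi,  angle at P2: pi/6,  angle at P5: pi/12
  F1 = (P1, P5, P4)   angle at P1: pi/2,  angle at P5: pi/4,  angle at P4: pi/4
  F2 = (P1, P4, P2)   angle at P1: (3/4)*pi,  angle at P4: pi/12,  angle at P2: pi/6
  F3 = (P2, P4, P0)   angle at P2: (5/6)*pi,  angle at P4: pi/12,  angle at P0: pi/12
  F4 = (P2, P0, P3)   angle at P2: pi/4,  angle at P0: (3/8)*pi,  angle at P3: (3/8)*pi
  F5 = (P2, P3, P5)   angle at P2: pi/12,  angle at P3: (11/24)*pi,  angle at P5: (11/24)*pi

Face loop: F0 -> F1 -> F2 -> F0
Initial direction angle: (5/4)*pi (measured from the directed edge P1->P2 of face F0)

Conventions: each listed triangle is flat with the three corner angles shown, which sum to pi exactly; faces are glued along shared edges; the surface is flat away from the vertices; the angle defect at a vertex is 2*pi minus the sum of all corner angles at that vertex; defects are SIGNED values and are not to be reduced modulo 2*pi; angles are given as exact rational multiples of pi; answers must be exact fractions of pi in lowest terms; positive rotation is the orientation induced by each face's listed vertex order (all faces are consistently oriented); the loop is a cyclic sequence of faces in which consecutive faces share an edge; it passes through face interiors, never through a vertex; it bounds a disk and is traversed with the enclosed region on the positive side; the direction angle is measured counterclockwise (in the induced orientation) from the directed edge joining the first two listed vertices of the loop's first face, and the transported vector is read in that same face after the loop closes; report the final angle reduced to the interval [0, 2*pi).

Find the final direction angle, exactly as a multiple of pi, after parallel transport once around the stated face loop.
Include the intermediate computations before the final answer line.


enclosed vertex P1: corner angles sum to 2*pi, defect = 2*pi - 2*pi = 0
the final direction is the initial angle plus the enclosed defects, taken mod 2*pi in the induced orientation
final angle = (5/4)*pi + 0 = (5/4)*pi (mod 2*pi)

Answer: final direction angle = (5/4)*pi


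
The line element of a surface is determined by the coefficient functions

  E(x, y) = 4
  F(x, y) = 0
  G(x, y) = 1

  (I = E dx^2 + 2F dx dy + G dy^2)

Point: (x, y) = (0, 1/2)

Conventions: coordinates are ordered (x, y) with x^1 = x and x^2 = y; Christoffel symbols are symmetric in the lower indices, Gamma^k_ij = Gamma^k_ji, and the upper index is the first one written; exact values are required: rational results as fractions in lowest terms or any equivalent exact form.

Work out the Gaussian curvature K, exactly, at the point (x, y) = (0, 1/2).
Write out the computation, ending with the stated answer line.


E = 4, F = 0, G = 1, EG - F^2 = 4 at the point
E_x = 0, E_y = 0, F_x = 0, F_y = 0, G_x = 0, G_y = 0
E_yy = 0, F_xy = 0, G_xx = 0
Apply the Brioschi formula K = (det M1 - det M2)/(EG - F^2)^2 over the derivative matrices of E, F, G.
M1 = [[-E_yy/2 + F_xy - G_xx/2, E_x/2, F_x - E_y/2], [F_y - G_x/2, E, F], [G_y/2, F, G]] = [[0, 0, 0], [0, 4, 0], [0, 0, 1]]; det M1 = 0
M2 = [[0, E_y/2, G_x/2], [E_y/2, E, F], [G_x/2, F, G]] = [[0, 0, 0], [0, 4, 0], [0, 0, 1]]; det M2 = 0
det M1 - det M2 = 0; K = 0 / (4)^2 = 0

Answer: K = 0


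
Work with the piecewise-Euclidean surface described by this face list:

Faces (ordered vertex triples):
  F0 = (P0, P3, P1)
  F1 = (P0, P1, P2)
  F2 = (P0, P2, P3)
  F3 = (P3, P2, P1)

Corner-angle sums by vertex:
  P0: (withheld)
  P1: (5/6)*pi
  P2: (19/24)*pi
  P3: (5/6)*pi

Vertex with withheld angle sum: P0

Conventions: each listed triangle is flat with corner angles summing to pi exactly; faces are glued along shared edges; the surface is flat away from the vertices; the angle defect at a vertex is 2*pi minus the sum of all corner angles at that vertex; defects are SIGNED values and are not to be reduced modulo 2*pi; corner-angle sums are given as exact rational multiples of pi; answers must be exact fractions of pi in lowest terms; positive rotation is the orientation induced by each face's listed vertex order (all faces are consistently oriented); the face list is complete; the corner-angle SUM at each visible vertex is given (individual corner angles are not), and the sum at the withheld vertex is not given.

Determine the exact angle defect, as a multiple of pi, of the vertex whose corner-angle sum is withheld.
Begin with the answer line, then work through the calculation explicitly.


Answer: defect(P0) = (11/24)*pi

V = 4, E = 6, F = 4; chi = V - E + F = 2
Gauss-Bonnet: total defect = 2*pi*chi = 4*pi; visible defects sum to (85/24)*pi


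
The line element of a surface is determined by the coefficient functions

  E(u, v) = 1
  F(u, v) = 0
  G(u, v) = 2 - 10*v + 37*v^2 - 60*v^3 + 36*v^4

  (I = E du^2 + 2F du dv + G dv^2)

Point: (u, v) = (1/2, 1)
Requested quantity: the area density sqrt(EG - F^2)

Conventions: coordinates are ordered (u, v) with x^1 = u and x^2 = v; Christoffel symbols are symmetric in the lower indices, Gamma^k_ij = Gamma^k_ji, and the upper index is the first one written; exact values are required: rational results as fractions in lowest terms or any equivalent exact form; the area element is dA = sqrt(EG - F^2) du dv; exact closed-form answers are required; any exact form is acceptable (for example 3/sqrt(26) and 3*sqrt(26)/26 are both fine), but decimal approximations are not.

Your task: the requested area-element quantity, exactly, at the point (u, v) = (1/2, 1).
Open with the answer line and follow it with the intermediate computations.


Answer: sqrt(EG - F^2) = sqrt(5)

E = 1, F = 0, G = 5; EG - F^2 = 5


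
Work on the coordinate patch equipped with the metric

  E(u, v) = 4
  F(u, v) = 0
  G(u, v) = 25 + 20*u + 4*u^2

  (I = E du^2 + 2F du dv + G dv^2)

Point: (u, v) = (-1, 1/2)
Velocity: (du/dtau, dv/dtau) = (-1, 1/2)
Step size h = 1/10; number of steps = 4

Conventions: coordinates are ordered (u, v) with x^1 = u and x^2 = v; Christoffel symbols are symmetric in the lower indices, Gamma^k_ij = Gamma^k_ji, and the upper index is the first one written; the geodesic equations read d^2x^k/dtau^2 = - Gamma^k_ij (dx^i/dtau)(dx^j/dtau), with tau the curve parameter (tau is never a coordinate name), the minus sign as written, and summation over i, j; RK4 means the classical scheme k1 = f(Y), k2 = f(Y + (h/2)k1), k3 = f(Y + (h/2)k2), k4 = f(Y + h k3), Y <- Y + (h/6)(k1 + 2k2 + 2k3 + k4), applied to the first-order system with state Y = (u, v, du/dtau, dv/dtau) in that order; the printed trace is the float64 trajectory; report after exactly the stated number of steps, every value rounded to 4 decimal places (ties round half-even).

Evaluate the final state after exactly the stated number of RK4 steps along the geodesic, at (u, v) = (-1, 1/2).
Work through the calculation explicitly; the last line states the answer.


f(Y) = (du/dtau, dv/dtau, -Gamma^u_ij Y'^i Y'^j, -Gamma^v_ij Y'^i Y'^j) with the Gammas evaluated at the stage position; h = 0.100000; intermediate values shown to 6 dp
step 0: u = -1.0000, v = 0.5000, du/dtau = -1.0000, dv/dtau = 0.5000
step 1:
  k1: at (u, v) = (-1.000000, 0.500000), (du/dtau, dv/dtau) = (-1.000000, 0.500000); Gamma_uuu = 0.000000, Gamma_uuv = 0.000000, Gamma_uvv = -1.500000, Gamma_vuu = 0.000000, Gamma_vuv = 0.666667, Gamma_vvv = 0.000000; k1 = (-1.000000, 0.500000, 0.375000, 0.666667)
  k2: at (u, v) = (-1.050000, 0.525000), (du/dtau, dv/dtau) = (-0.981250, 0.533333); Gamma_uuu = 0.000000, Gamma_uuv = 0.000000, Gamma_uvv = -1.450000, Gamma_vuu = 0.000000, Gamma_vuv = 0.689655, Gamma_vvv = 0.000000; k2 = (-0.981250, 0.533333, 0.412444, 0.721839)
  k3: at (u, v) = (-1.049063, 0.526667), (du/dtau, dv/dtau) = (-0.979378, 0.536092); Gamma_uuu = 0.000000, Gamma_uuv = 0.000000, Gamma_uvv = -1.450937, Gamma_vuu = 0.000000, Gamma_vuv = 0.689210, Gamma_vvv = 0.000000; k3 = (-0.979378, 0.536092, 0.416992, 0.723720)
  k4: at (u, v) = (-1.097938, 0.553609), (du/dtau, dv/dtau) = (-0.958301, 0.572372); Gamma_uuu = 0.000000, Gamma_uuv = 0.000000, Gamma_uvv = -1.402062, Gamma_vuu = 0.000000, Gamma_vuv = 0.713235, Gamma_vvv = 0.000000; k4 = (-0.958301, 0.572372, 0.459329, 0.782425)
  Y <- Y + (h/6)(k1 + 2k2 + 2k3 + k4): u = -1.0980, v = 0.5535, du/dtau = -0.9584, dv/dtau = 0.5723
step 2:
  k1: at (u, v) = (-1.097993, 0.553520), (du/dtau, dv/dtau) = (-0.958447, 0.572337); Gamma_uuu = 0.000000, Gamma_uuv = 0.000000, Gamma_uvv = -1.402007, Gamma_vuu = 0.000000, Gamma_vuv = 0.713263, Gamma_vvv = 0.000000; k1 = (-0.958447, 0.572337, 0.459255, 0.782527)
  k2: at (u, v) = (-1.145915, 0.582137), (du/dtau, dv/dtau) = (-0.935484, 0.611463); Gamma_uuu = 0.000000, Gamma_uuv = 0.000000, Gamma_uvv = -1.354085, Gamma_vuu = 0.000000, Gamma_vuv = 0.738506, Gamma_vvv = 0.000000; k2 = (-0.935484, 0.611463, 0.506275, 0.844872)
  k3: at (u, v) = (-1.144767, 0.584094), (du/dtau, dv/dtau) = (-0.933133, 0.614580); Gamma_uuu = 0.000000, Gamma_uuv = 0.000000, Gamma_uvv = -1.355233, Gamma_vuu = 0.000000, Gamma_vuv = 0.737880, Gamma_vvv = 0.000000; k3 = (-0.933133, 0.614580, 0.511884, 0.846327)
  k4: at (u, v) = (-1.191306, 0.614978), (du/dtau, dv/dtau) = (-0.907258, 0.656970); Gamma_uuu = 0.000000, Gamma_uuv = 0.000000, Gamma_uvv = -1.308694, Gamma_vuu = 0.000000, Gamma_vuv = 0.764121, Gamma_vvv = 0.000000; k4 = (-0.907258, 0.656970, 0.564844, 0.910894)
  Y <- Y + (h/6)(k1 + 2k2 + 2k3 + k4): u = -1.1914, v = 0.6149, du/dtau = -0.9074, dv/dtau = 0.6569
step 3:
  k1: at (u, v) = (-1.191375, 0.614877), (du/dtau, dv/dtau) = (-0.907440, 0.656934); Gamma_uuu = 0.000000, Gamma_uuv = 0.000000, Gamma_uvv = -1.308625, Gamma_vuu = 0.000000, Gamma_vuv = 0.764161, Gamma_vvv = 0.000000; k1 = (-0.907440, 0.656934, 0.564753, 0.911075)
  k2: at (u, v) = (-1.236747, 0.647724), (du/dtau, dv/dtau) = (-0.879202, 0.702488); Gamma_uuu = 0.000000, Gamma_uuv = 0.000000, Gamma_uvv = -1.263253, Gamma_vuu = 0.000000, Gamma_vuv = 0.791607, Gamma_vvv = 0.000000; k2 = (-0.879202, 0.702488, 0.623401, 0.977838)
  k3: at (u, v) = (-1.235335, 0.650001), (du/dtau, dv/dtau) = (-0.876270, 0.705826); Gamma_uuu = 0.000000, Gamma_uuv = 0.000000, Gamma_uvv = -1.264665, Gamma_vuu = 0.000000, Gamma_vuv = 0.790723, Gamma_vvv = 0.000000; k3 = (-0.876270, 0.705826, 0.630043, 0.978115)
  k4: at (u, v) = (-1.279002, 0.685460), (du/dtau, dv/dtau) = (-0.844435, 0.754745); Gamma_uuu = 0.000000, Gamma_uuv = 0.000000, Gamma_uvv = -1.220998, Gamma_vuu = 0.000000, Gamma_vuv = 0.819002, Gamma_vvv = 0.000000; k4 = (-0.844435, 0.754745, 0.695530, 1.043955)
  Y <- Y + (h/6)(k1 + 2k2 + 2k3 + k4): u = -1.2791, v = 0.6853, du/dtau = -0.8447, dv/dtau = 0.7547
step 4:
  k1: at (u, v) = (-1.279089, 0.685349), (du/dtau, dv/dtau) = (-0.844653, 0.754716); Gamma_uuu = 0.000000, Gamma_uuv = 0.000000, Gamma_uvv = -1.220911, Gamma_vuu = 0.000000, Gamma_vuv = 0.819060, Gamma_vvv = 0.000000; k1 = (-0.844653, 0.754716, 0.695427, 1.044259)
  k2: at (u, v) = (-1.321321, 0.723085), (du/dtau, dv/dtau) = (-0.809882, 0.806929); Gamma_uuu = 0.000000, Gamma_uuv = 0.000000, Gamma_uvv = -1.178679, Gamma_vuu = 0.000000, Gamma_vuv = 0.848408, Gamma_vvv = 0.000000; k2 = (-0.809882, 0.806929, 0.767478, 1.108898)
  k3: at (u, v) = (-1.319583, 0.725695), (du/dtau, dv/dtau) = (-0.806280, 0.810161); Gamma_uuu = 0.000000, Gamma_uuv = 0.000000, Gamma_uvv = -1.180417, Gamma_vuu = 0.000000, Gamma_vuv = 0.847158, Gamma_vvv = 0.000000; k3 = (-0.806280, 0.810161, 0.774780, 1.106755)
  k4: at (u, v) = (-1.359717, 0.766365), (du/dtau, dv/dtau) = (-0.767176, 0.865392); Gamma_uuu = 0.000000, Gamma_uuv = 0.000000, Gamma_uvv = -1.140283, Gamma_vuu = 0.000000, Gamma_vuv = 0.876975, Gamma_vvv = 0.000000; k4 = (-0.767176, 0.865392, 0.853961, 1.164460)
  Y <- Y + (h/6)(k1 + 2k2 + 2k3 + k4): u = -1.3598, v = 0.7663, du/dtau = -0.7674, dv/dtau = 0.8654

Answer: u = -1.3598, v = 0.7663, du/dtau = -0.7674, dv/dtau = 0.8654


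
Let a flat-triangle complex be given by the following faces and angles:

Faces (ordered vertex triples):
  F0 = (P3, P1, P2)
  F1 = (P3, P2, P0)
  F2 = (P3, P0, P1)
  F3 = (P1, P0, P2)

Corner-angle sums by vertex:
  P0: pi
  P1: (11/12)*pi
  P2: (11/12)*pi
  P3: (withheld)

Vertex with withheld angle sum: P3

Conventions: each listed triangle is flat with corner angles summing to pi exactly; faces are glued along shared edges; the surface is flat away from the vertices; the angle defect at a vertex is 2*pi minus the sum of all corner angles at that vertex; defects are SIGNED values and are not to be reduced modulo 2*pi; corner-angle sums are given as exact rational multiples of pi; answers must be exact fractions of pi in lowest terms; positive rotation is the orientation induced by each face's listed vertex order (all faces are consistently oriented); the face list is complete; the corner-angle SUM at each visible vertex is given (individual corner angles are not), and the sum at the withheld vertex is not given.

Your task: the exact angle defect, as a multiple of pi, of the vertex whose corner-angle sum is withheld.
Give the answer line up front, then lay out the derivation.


Answer: defect(P3) = (5/6)*pi

V = 4, E = 6, F = 4; chi = V - E + F = 2
Gauss-Bonnet: total defect = 2*pi*chi = 4*pi; visible defects sum to (19/6)*pi
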